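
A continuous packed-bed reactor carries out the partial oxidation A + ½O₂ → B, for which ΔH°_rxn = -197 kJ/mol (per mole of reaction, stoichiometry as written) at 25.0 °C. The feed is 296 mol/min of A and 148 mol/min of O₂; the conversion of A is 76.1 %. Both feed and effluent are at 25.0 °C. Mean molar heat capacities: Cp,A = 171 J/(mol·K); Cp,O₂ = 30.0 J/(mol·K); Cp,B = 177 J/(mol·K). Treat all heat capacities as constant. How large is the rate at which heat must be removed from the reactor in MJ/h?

Q_out = 2660 MJ/h

Extent of reaction ξ = 0.761 × 296 = 225.26 mol/min
Reaction term: ξ·ΔH°_rxn = 225.26 × -197 = -44375 kJ/min
Q = ΔH = -44375 kJ/min = -739.59 kW
Heat removed = 2662.5 MJ/h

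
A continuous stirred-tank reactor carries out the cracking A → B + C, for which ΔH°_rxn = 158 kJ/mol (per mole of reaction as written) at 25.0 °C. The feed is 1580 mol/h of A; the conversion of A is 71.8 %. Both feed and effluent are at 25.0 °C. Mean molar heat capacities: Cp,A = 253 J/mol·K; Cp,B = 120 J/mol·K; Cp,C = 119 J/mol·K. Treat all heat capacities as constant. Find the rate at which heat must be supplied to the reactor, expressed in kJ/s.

Extent of reaction ξ = 0.718 × 1580 = 1134.4 mol/h
Reaction term: ξ·ΔH°_rxn = 1134.4 × 158 = 179240 kJ/h
Q = ΔH = 179240 kJ/h = 49.789 kW
Heat supplied = 49.789 kJ/s

Q_in = 49.8 kJ/s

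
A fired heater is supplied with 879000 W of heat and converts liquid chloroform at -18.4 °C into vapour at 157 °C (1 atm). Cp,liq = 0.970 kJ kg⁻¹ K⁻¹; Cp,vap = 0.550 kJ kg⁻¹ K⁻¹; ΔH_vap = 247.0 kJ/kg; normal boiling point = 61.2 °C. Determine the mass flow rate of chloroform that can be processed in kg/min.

ṁ = 140 kg/min

Δh = 0.970×(61.2−-18.4) + 247.0 + 0.550×(157−61.2) = 376.9 kJ/kg
Q = 879000 W = 879 kJ/s = 52740 kJ/min
ṁ = Q/Δh = 52740 / 376.9 = 139.93 kg/min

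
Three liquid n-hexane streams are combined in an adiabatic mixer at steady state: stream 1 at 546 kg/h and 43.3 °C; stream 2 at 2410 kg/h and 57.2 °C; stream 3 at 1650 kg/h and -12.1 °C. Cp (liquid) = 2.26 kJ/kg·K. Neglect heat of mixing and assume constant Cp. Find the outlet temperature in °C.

Energy balance with Q = 0: Σ ṁᵢCp,ᵢ(T_out − Tᵢ) = 0
T_out = Σ ṁᵢCp,ᵢTᵢ / Σ ṁᵢCp,ᵢ
      = 319860 / 10410 = 30.727 °C

T_out = 30.7 °C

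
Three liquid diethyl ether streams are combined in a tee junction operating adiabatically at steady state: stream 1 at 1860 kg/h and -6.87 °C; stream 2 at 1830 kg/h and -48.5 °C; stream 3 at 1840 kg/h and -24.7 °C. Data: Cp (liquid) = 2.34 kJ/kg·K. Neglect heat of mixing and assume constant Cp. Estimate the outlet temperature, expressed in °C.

T_out = -26.6 °C

Adiabatic, steady state ⇒ Σ ṁᵢCp,ᵢ(T_out − Tᵢ) = 0
Σ ṁᵢCp,ᵢTᵢ = 1860×2.34×-6.87 + 1830×2.34×-48.5 + 1840×2.34×-24.7 = -343940
Σ ṁᵢCp,ᵢ = 1860×2.34 + 1830×2.34 + 1840×2.34 = 12940
T_out = -343940 / 12940 = -26.579 °C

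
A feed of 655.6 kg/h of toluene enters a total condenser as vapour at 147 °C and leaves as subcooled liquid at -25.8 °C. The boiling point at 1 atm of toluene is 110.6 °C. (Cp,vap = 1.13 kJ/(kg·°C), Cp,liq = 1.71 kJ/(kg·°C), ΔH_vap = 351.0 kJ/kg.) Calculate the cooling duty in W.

Q_c = 114000 W

vapour 147→110.6 °C: -41.132 kJ/kg
condensation at 110.6 °C: -351 kJ/kg
liquid 110.6→-25.8 °C: -233.24 kJ/kg
Δh = -41.132 + -351 + -233.24 = -625.38 kJ/kg
Q = ṁ·Δh = 655.6 kg/h × -625.38 kJ/kg = -410000 kJ/h
|Q| = 113.89 kW = 113890 W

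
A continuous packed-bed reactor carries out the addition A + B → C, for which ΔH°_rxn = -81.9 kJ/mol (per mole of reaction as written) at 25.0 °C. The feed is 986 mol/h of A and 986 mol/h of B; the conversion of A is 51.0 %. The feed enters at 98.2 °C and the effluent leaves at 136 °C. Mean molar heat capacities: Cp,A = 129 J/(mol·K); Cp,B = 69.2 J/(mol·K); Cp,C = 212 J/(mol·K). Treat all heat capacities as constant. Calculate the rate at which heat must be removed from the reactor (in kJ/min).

Q_out = 550 kJ/min

Extent of reaction ξ = 0.510 × 986 = 502.86 mol/h
Reaction term: ξ·ΔH°_rxn = 502.86 × -81.9 = -41184 kJ/h
Sensible, feed 98.2→25 °C: -14305 kJ/h
Outlet flows (mol/h): A 483.14, B 483.14, C 502.86
Sensible, products 25→136 °C: 22462 kJ/h
Q = ΔH = -33027 kJ/h = -9.1741 kW
Heat removed = 550.45 kJ/min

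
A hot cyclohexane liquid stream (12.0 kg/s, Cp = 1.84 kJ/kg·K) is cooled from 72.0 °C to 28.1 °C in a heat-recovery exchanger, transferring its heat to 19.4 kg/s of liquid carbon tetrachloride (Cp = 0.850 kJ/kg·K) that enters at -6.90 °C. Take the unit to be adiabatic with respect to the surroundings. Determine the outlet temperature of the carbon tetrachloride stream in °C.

T_c,out = 51.9 °C

Heat released by hot stream: Q = 12.0 × 1.84 × (72.0 − 28.1) = 969.31 kJ/s
Energy balance on cold side (adiabatic exchanger): Q = ṁ_c·Cp_c·(T_c,out − T_c,in)
T_c,out = -6.90 + 969.31/(19.4 × 0.850) = 51.882 °C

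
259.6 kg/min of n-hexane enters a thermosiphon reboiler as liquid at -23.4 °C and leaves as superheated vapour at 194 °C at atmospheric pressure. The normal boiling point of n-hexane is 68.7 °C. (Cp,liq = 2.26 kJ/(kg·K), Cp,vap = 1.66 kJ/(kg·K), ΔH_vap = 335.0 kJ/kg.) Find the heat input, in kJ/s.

Q = 3250 kJ/s

liquid -23.4→68.7 °C: 208.15 kJ/kg
vaporisation at 68.7 °C: 335 kJ/kg
vapour 68.7→194 °C: 208 kJ/kg
Δh = 208.15 + 335 + 208 = 751.14 kJ/kg
Q = ṁ·Δh = 259.6 kg/min × 751.14 kJ/kg = 195000 kJ/min
|Q| = 3249.9 kW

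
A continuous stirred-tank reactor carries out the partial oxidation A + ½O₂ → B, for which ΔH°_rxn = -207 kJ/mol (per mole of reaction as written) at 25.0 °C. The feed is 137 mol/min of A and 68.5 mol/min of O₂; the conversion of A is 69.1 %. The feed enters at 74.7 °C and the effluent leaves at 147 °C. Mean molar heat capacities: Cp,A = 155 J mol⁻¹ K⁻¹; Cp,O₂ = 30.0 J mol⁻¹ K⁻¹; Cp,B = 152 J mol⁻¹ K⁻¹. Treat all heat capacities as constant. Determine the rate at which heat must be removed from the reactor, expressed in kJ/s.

Q_out = 302 kJ/s

Extent of reaction ξ = 0.691 × 137 = 94.667 mol/min
Reaction term: ξ·ΔH°_rxn = 94.667 × -207 = -19596 kJ/min
Sensible, feed 74.7→25 °C: -1157.5 kJ/min
Outlet flows (mol/min): A 42.333, O₂ 21.167, B 94.667
Sensible, products 25→147 °C: 2633.5 kJ/min
Q = ΔH = -18120 kJ/min = -302 kW
Heat removed = 302 kJ/s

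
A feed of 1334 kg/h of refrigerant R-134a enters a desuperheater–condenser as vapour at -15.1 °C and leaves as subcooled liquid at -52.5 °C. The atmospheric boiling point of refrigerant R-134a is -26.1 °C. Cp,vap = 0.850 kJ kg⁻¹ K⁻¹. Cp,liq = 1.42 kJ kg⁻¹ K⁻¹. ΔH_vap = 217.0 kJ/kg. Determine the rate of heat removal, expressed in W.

Q_c = 97800 W

vapour -15.1→-26.1 °C: -9.35 kJ/kg
condensation at -26.1 °C: -217 kJ/kg
liquid -26.1→-52.5 °C: -37.488 kJ/kg
Δh = -9.35 + -217 + -37.488 = -263.84 kJ/kg
Q = ṁ·Δh = 1334 kg/h × -263.84 kJ/kg = -351960 kJ/h
|Q| = 97.767 kW = 97767 W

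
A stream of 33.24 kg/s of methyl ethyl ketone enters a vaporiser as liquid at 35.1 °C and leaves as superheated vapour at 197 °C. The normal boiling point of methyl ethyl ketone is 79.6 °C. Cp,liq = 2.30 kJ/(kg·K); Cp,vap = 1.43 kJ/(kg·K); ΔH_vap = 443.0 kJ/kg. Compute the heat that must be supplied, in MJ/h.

Q = 85300 MJ/h

liquid 35.1→79.6 °C: 102.35 kJ/kg
vaporisation at 79.6 °C: 443 kJ/kg
vapour 79.6→197 °C: 167.88 kJ/kg
Δh = 102.35 + 443 + 167.88 = 713.23 kJ/kg
Q = ṁ·Δh = 33.24 kg/s × 713.23 kJ/kg = 23708 kJ/s
|Q| = 23708 kW = 85348 MJ/h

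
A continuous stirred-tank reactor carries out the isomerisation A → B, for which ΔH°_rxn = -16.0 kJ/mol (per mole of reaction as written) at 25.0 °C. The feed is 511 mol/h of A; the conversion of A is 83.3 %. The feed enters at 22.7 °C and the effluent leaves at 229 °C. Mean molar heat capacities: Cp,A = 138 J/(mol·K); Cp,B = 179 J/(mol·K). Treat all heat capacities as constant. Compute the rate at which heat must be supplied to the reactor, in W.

Extent of reaction ξ = 0.833 × 511 = 425.66 mol/h
Reaction term: ξ·ΔH°_rxn = 425.66 × -16.0 = -6810.6 kJ/h
Sensible, feed 22.7→25 °C: 162.19 kJ/h
Outlet flows (mol/h): A 85.337, B 425.66
Sensible, products 25→229 °C: 17946 kJ/h
Q = ΔH = 11298 kJ/h = 3.1382 kW
Heat supplied = 3138.2 W

Q_in = 3140 W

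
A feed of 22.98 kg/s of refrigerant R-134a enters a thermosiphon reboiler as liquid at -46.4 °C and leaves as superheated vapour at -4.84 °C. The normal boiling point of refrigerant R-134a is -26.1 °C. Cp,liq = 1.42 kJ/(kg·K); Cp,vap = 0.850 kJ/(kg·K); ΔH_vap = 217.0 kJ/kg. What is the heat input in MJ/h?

Q = 21800 MJ/h

liquid -46.4→-26.1 °C: 28.826 kJ/kg
vaporisation at -26.1 °C: 217 kJ/kg
vapour -26.1→-4.84 °C: 18.071 kJ/kg
Δh = 28.826 + 217 + 18.071 = 263.9 kJ/kg
Q = ṁ·Δh = 22.98 kg/s × 263.9 kJ/kg = 6064.4 kJ/s
|Q| = 6064.4 kW = 21832 MJ/h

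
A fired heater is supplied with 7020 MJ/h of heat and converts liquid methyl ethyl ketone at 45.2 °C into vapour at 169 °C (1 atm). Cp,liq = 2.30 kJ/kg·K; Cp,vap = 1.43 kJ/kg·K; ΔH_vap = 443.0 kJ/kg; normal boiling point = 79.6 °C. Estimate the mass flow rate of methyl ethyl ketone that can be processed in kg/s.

ṁ = 3.00 kg/s

Δh = 2.30×(79.6−45.2) + 443.0 + 1.43×(169−79.6) = 649.96 kJ/kg
Q = 7020 MJ/h = 1950 kJ/s = 1950 kJ/s
ṁ = Q/Δh = 1950 / 649.96 = 3.0002 kg/s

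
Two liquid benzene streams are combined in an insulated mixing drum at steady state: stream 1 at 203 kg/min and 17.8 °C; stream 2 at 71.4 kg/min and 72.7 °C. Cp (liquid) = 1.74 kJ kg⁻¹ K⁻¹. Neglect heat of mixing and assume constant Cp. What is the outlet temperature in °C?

T_out = 32.1 °C

No heat crosses the boundary, so H_out = H_in.
Σ ṁᵢCp,ᵢTᵢ = 203×1.74×17.8 + 71.4×1.74×72.7 = 15319
Σ ṁᵢCp,ᵢ = 203×1.74 + 71.4×1.74 = 477.46
T_out = 15319 / 477.46 = 32.085 °C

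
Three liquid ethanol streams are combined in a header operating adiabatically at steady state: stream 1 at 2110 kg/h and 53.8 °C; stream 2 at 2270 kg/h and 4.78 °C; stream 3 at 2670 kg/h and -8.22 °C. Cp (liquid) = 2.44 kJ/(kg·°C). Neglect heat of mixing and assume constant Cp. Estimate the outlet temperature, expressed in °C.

T_out = 14.5 °C

Energy balance with Q = 0: Σ ṁᵢCp,ᵢ(T_out − Tᵢ) = 0
Σ ṁᵢCp,ᵢTᵢ = 2110×2.44×53.8 + 2270×2.44×4.78 + 2670×2.44×-8.22 = 249910
Σ ṁᵢCp,ᵢ = 2110×2.44 + 2270×2.44 + 2670×2.44 = 17202
T_out = 249910 / 17202 = 14.528 °C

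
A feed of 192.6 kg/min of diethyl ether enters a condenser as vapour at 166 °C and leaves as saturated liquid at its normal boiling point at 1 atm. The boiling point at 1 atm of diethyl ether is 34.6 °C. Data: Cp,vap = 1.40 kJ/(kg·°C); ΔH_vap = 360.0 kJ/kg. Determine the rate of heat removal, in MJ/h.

Q_c = 6290 MJ/h

vapour 166→34.6 °C: -183.96 kJ/kg
condensation at 34.6 °C: -360 kJ/kg
Δh = -183.96 + -360 = -543.96 kJ/kg
Q = ṁ·Δh = 192.6 kg/min × -543.96 kJ/kg = -104770 kJ/min
|Q| = 1746.1 kW = 6286 MJ/h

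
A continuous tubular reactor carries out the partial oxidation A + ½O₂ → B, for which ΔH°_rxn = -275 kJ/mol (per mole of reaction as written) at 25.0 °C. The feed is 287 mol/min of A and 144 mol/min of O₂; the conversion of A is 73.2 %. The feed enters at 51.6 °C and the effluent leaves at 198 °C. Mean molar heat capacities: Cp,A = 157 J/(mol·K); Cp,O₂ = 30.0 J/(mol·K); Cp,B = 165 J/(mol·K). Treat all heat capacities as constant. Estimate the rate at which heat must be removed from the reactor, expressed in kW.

Extent of reaction ξ = 0.732 × 287 = 210.08 mol/min
Reaction term: ξ·ΔH°_rxn = 210.08 × -275 = -57773 kJ/min
Sensible, feed 51.6→25 °C: -1313.5 kJ/min
Outlet flows (mol/min): A 76.916, O₂ 38.958, B 210.08
Sensible, products 25→198 °C: 8288.2 kJ/min
Q = ΔH = -50798 kJ/min = -846.64 kW
Heat removed = 846.64 kW

Q_out = 847 kW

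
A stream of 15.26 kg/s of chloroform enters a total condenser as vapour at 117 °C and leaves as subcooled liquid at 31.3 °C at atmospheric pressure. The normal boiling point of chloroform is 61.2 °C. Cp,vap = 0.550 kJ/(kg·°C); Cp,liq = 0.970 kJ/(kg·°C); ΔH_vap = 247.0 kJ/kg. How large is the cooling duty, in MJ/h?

vapour 117→61.2 °C: -30.69 kJ/kg
condensation at 61.2 °C: -247 kJ/kg
liquid 61.2→31.3 °C: -29.003 kJ/kg
Δh = -30.69 + -247 + -29.003 = -306.69 kJ/kg
Q = ṁ·Δh = 15.26 kg/s × -306.69 kJ/kg = -4680.1 kJ/s
|Q| = 4680.1 kW = 16848 MJ/h

Q_c = 16800 MJ/h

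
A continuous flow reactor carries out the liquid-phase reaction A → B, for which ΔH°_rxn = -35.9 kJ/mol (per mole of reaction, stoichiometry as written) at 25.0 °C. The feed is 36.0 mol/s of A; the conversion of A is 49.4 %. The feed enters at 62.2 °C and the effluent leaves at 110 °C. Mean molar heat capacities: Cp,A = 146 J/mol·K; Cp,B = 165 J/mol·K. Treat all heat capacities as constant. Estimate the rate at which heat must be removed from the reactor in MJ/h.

Q_out = 1290 MJ/h

Extent of reaction ξ = 0.494 × 36.0 = 17.784 mol/s
Reaction term: ξ·ΔH°_rxn = 17.784 × -35.9 = -638.45 kJ/s
Sensible, feed 62.2→25 °C: -195.52 kJ/s
Outlet flows (mol/s): A 18.216, B 17.784
Sensible, products 25→110 °C: 475.48 kJ/s
Q = ΔH = -358.49 kJ/s = -358.49 kW
Heat removed = 1290.6 MJ/h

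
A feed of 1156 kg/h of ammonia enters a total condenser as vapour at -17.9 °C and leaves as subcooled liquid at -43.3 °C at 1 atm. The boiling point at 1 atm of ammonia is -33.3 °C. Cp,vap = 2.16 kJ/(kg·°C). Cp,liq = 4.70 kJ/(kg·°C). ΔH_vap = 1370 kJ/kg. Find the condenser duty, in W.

vapour -17.9→-33.3 °C: -33.264 kJ/kg
condensation at -33.3 °C: -1370 kJ/kg
liquid -33.3→-43.3 °C: -47 kJ/kg
Δh = -33.264 + -1370 + -47 = -1450.3 kJ/kg
Q = ṁ·Δh = 1156 kg/h × -1450.3 kJ/kg = -1.6765e+06 kJ/h
|Q| = 465.7 kW = 465700 W

Q_c = 466000 W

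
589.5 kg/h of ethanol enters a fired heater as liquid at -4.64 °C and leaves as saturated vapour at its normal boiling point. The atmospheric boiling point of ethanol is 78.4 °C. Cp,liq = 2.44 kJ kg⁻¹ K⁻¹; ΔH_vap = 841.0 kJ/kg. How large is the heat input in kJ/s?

liquid -4.64→78.4 °C: 202.62 kJ/kg
vaporisation at 78.4 °C: 841 kJ/kg
Δh = 202.62 + 841 = 1043.6 kJ/kg
Q = ṁ·Δh = 589.5 kg/h × 1043.6 kJ/kg = 615210 kJ/h
|Q| = 170.89 kW

Q = 171 kJ/s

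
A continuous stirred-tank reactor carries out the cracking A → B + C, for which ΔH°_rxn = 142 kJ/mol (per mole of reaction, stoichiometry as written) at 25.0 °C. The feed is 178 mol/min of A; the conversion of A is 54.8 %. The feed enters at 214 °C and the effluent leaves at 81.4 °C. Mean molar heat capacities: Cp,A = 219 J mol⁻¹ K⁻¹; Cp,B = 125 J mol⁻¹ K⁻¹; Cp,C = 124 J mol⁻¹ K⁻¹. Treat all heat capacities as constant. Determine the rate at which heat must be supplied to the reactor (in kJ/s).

Q_in = 147 kJ/s

Extent of reaction ξ = 0.548 × 178 = 97.544 mol/min
Reaction term: ξ·ΔH°_rxn = 97.544 × 142 = 13851 kJ/min
Sensible, feed 214→25 °C: -7367.6 kJ/min
Outlet flows (mol/min): A 80.456, B 97.544, C 97.544
Sensible, products 25→81.4 °C: 2363.6 kJ/min
Q = ΔH = 8847.3 kJ/min = 147.45 kW
Heat supplied = 147.45 kJ/s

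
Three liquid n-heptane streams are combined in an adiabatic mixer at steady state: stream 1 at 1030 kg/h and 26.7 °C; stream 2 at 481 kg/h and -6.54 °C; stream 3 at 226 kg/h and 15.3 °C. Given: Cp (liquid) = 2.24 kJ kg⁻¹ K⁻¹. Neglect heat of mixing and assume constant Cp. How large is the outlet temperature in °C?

Energy balance with Q = 0: Σ ṁᵢCp,ᵢ(T_out − Tᵢ) = 0
T_out = Σ ṁᵢCp,ᵢTᵢ / Σ ṁᵢCp,ᵢ
      = 62301 / 3890.9 = 16.012 °C

T_out = 16.0 °C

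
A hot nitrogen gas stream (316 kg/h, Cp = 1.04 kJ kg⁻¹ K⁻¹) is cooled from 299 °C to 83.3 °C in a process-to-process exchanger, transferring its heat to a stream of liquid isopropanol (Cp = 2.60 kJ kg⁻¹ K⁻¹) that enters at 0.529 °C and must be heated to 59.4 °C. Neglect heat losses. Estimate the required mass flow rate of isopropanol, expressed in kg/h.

Heat released by hot stream: Q = 316 × 1.04 × (299 − 83.3) = 70888 kJ/h
Energy balance on cold side (adiabatic exchanger): Q = ṁ_c·Cp_c·(T_c,out − T_c,in)
ṁ_c = 70888 / [2.60 × (59.4 − 0.529)] = 463.12 kg/h

ṁ_c = 463 kg/h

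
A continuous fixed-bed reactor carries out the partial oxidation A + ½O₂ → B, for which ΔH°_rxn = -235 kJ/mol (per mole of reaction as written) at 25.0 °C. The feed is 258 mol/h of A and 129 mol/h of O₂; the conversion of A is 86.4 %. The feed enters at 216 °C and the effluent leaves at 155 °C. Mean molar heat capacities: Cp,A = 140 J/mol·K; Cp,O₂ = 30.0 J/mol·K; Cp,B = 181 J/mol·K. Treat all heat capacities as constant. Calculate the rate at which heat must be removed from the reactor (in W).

Extent of reaction ξ = 0.864 × 258 = 222.91 mol/h
Reaction term: ξ·ΔH°_rxn = 222.91 × -235 = -52384 kJ/h
Sensible, feed 216→25 °C: -7638.1 kJ/h
Outlet flows (mol/h): A 35.088, O₂ 17.544, B 222.91
Sensible, products 25→155 °C: 5952.1 kJ/h
Q = ΔH = -54070 kJ/h = -15.02 kW
Heat removed = 15020 W

Q_out = 15000 W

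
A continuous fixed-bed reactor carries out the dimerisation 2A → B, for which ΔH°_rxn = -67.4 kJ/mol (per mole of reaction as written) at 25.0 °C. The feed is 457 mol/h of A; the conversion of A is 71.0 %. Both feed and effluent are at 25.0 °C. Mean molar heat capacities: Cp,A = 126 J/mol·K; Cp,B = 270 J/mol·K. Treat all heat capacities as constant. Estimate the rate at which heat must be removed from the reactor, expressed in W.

Extent of reaction ξ = 0.710 × 457 / 2 = 162.23 mol/h
Reaction term: ξ·ΔH°_rxn = 162.23 × -67.4 = -10935 kJ/h
Q = ΔH = -10935 kJ/h = -3.0374 kW
Heat removed = 3037.4 W

Q_out = 3040 W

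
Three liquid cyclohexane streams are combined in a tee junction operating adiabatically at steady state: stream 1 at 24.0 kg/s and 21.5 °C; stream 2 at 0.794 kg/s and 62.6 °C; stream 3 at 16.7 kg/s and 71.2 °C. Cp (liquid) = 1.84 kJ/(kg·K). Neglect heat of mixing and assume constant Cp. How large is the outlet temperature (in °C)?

T_out = 42.3 °C

No heat crosses the boundary, so H_out = H_in.
Σ ṁᵢCp,ᵢTᵢ = 24.0×1.84×21.5 + 0.794×1.84×62.6 + 16.7×1.84×71.2 = 3228.7
Σ ṁᵢCp,ᵢ = 24.0×1.84 + 0.794×1.84 + 16.7×1.84 = 76.349
T_out = 3228.7 / 76.349 = 42.289 °C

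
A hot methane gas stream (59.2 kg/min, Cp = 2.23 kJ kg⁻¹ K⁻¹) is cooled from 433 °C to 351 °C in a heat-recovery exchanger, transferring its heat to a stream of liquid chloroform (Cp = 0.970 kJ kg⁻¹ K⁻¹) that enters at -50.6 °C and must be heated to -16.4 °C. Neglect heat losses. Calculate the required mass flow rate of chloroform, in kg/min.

Heat released by hot stream: Q = 59.2 × 2.23 × (433 − 351) = 10825 kJ/min
Energy balance on cold side (adiabatic exchanger): Q = ṁ_c·Cp_c·(T_c,out − T_c,in)
ṁ_c = 10825 / [0.970 × (-16.4 − -50.6)] = 326.32 kg/min

ṁ_c = 326 kg/min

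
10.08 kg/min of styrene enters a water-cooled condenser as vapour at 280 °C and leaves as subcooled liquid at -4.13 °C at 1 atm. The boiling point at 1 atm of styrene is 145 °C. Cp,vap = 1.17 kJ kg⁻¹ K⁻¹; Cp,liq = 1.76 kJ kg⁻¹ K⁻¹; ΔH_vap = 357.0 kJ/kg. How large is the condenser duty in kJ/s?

Q_c = 131 kJ/s

vapour 280→145 °C: -157.95 kJ/kg
condensation at 145 °C: -357 kJ/kg
liquid 145→-4.13 °C: -262.47 kJ/kg
Δh = -157.95 + -357 + -262.47 = -777.42 kJ/kg
Q = ṁ·Δh = 10.08 kg/min × -777.42 kJ/kg = -7836.4 kJ/min
|Q| = 130.61 kW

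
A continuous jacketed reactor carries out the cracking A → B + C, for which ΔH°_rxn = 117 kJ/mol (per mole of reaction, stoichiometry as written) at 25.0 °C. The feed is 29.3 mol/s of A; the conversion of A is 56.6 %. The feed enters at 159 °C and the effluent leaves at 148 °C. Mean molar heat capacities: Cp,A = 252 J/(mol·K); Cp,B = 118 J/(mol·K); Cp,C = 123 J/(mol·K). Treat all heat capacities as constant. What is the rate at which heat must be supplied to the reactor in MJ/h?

Extent of reaction ξ = 0.566 × 29.3 = 16.584 mol/s
Reaction term: ξ·ΔH°_rxn = 16.584 × 117 = 1940.3 kJ/s
Sensible, feed 159→25 °C: -989.4 kJ/s
Outlet flows (mol/s): A 12.716, B 16.584, C 16.584
Sensible, products 25→148 °C: 885.74 kJ/s
Q = ΔH = 1836.6 kJ/s = 1836.6 kW
Heat supplied = 6611.9 MJ/h

Q_in = 6610 MJ/h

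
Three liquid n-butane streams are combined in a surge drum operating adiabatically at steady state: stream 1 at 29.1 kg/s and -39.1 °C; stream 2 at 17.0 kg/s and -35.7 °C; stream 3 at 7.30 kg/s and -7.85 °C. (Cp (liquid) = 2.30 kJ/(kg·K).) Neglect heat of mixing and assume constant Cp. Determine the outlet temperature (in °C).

Energy balance with Q = 0: Σ ṁᵢCp,ᵢ(T_out − Tᵢ) = 0
T_out = Σ ṁᵢCp,ᵢTᵢ / Σ ṁᵢCp,ᵢ
      = -4144.6 / 122.82 = -33.746 °C

T_out = -33.7 °C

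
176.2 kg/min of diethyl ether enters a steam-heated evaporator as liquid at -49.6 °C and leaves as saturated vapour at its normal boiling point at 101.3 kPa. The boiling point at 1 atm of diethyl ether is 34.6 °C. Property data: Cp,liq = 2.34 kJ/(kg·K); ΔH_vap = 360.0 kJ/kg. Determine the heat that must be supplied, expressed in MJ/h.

Q = 5890 MJ/h

liquid -49.6→34.6 °C: 197.03 kJ/kg
vaporisation at 34.6 °C: 360 kJ/kg
Δh = 197.03 + 360 = 557.03 kJ/kg
Q = ṁ·Δh = 176.2 kg/min × 557.03 kJ/kg = 98148 kJ/min
|Q| = 1635.8 kW = 5888.9 MJ/h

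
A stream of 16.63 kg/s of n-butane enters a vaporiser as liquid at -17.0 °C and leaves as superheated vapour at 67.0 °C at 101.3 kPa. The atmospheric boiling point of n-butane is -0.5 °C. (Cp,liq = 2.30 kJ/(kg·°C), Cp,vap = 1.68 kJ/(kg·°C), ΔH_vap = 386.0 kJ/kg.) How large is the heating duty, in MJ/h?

liquid -17.0→-0.5 °C: 37.95 kJ/kg
vaporisation at -0.5 °C: 386 kJ/kg
vapour -0.5→67.0 °C: 113.4 kJ/kg
Δh = 37.95 + 386 + 113.4 = 537.35 kJ/kg
Q = ṁ·Δh = 16.63 kg/s × 537.35 kJ/kg = 8936.1 kJ/s
|Q| = 8936.1 kW = 32170 MJ/h

Q = 32200 MJ/h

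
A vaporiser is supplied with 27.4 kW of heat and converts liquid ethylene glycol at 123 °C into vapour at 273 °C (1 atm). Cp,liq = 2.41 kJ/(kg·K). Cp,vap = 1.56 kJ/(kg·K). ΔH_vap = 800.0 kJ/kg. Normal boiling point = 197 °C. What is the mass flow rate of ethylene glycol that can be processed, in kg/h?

Δh = 2.41×(197−123) + 800.0 + 1.56×(273−197) = 1096.9 kJ/kg
Q = 27.4 kW = 27.4 kJ/s = 98640 kJ/h
ṁ = Q/Δh = 98640 / 1096.9 = 89.926 kg/h

ṁ = 89.9 kg/h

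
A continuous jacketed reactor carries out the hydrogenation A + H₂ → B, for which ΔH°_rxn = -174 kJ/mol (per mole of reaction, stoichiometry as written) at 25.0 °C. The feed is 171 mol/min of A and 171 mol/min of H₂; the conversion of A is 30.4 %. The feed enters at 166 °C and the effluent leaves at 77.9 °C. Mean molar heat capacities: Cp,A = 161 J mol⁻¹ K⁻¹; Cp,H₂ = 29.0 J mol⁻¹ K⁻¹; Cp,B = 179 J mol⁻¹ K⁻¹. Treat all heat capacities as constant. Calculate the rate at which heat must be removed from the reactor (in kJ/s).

Extent of reaction ξ = 0.304 × 171 = 51.984 mol/min
Reaction term: ξ·ΔH°_rxn = 51.984 × -174 = -9045.2 kJ/min
Sensible, feed 166→25 °C: -4581.1 kJ/min
Outlet flows (mol/min): A 119.02, H₂ 119.02, B 51.984
Sensible, products 25→77.9 °C: 1688.5 kJ/min
Q = ΔH = -11938 kJ/min = -198.96 kW
Heat removed = 198.96 kJ/s

Q_out = 199 kJ/s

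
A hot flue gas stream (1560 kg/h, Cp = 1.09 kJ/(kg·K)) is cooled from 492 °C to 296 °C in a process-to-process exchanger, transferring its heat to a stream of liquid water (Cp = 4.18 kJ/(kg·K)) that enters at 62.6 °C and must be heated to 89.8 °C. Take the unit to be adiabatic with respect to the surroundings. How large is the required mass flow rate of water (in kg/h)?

ṁ_c = 2930 kg/h

Heat released by hot stream: Q = 1560 × 1.09 × (492 − 296) = 333280 kJ/h
Energy balance on cold side (adiabatic exchanger): Q = ṁ_c·Cp_c·(T_c,out − T_c,in)
ṁ_c = 333280 / [4.18 × (89.8 − 62.6)] = 2931.3 kg/h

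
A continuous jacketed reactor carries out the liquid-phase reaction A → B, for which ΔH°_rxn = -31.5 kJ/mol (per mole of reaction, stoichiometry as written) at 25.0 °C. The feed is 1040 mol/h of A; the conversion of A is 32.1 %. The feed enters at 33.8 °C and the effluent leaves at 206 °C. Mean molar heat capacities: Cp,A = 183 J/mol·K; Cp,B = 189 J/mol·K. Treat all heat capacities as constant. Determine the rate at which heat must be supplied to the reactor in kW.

Q_in = 6.28 kW

Extent of reaction ξ = 0.321 × 1040 = 333.84 mol/h
Reaction term: ξ·ΔH°_rxn = 333.84 × -31.5 = -10516 kJ/h
Sensible, feed 33.8→25 °C: -1674.8 kJ/h
Outlet flows (mol/h): A 706.16, B 333.84
Sensible, products 25→206 °C: 34810 kJ/h
Q = ΔH = 22620 kJ/h = 6.2832 kW
Heat supplied = 6.2832 kW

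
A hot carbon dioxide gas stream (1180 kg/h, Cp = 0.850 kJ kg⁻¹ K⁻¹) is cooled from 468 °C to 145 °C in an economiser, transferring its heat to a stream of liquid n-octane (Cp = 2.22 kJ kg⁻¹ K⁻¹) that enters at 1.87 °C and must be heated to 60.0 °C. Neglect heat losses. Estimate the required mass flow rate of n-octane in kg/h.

Heat released by hot stream: Q = 1180 × 0.850 × (468 − 145) = 323970 kJ/h
Energy balance on cold side (adiabatic exchanger): Q = ṁ_c·Cp_c·(T_c,out − T_c,in)
ṁ_c = 323970 / [2.22 × (60.0 − 1.87)] = 2510.4 kg/h

ṁ_c = 2510 kg/h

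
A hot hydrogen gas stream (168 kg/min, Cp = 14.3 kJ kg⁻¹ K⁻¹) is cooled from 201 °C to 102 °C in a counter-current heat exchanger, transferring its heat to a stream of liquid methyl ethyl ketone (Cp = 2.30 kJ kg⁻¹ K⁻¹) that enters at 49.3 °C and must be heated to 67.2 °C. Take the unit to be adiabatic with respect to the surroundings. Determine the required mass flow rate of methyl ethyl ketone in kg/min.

Heat released by hot stream: Q = 168 × 14.3 × (201 − 102) = 237840 kJ/min
Energy balance on cold side (adiabatic exchanger): Q = ṁ_c·Cp_c·(T_c,out − T_c,in)
ṁ_c = 237840 / [2.30 × (67.2 − 49.3)] = 5777 kg/min

ṁ_c = 5780 kg/min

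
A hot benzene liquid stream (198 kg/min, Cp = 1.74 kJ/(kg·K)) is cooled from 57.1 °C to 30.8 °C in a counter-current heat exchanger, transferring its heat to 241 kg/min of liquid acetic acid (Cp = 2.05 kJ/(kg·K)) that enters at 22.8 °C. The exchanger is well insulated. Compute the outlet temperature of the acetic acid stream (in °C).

Heat released by hot stream: Q = 198 × 1.74 × (57.1 − 30.8) = 9060.9 kJ/min
Energy balance on cold side (adiabatic exchanger): Q = ṁ_c·Cp_c·(T_c,out − T_c,in)
T_c,out = 22.8 + 9060.9/(241 × 2.05) = 41.14 °C

T_c,out = 41.1 °C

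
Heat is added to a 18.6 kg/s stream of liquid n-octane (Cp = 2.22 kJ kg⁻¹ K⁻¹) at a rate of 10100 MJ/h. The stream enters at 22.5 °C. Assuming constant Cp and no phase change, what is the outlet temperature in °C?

Q = 10100 MJ/h = 2805.6 kJ/s
ΔT = Q/(ṁ·Cp) = 2805.6/(18.6×2.22) = 67.944 K
T_out = 22.5 + 67.944 = 90.444 °C

T_out = 90.4 °C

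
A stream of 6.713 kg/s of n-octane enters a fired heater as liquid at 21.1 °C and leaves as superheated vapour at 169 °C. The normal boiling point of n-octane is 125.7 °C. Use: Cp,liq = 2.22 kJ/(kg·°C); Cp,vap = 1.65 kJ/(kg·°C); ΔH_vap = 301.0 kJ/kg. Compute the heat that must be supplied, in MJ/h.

Q = 14600 MJ/h

liquid 21.1→125.7 °C: 232.21 kJ/kg
vaporisation at 125.7 °C: 301 kJ/kg
vapour 125.7→169 °C: 71.445 kJ/kg
Δh = 232.21 + 301 + 71.445 = 604.66 kJ/kg
Q = ṁ·Δh = 6.713 kg/s × 604.66 kJ/kg = 4059.1 kJ/s
|Q| = 4059.1 kW = 14613 MJ/h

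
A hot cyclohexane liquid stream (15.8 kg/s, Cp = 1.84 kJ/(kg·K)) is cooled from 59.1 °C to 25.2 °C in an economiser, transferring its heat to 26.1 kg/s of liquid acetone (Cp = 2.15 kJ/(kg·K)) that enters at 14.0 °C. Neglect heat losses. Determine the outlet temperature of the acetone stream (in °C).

T_c,out = 31.6 °C

Heat released by hot stream: Q = 15.8 × 1.84 × (59.1 − 25.2) = 985.54 kJ/s
Energy balance on cold side (adiabatic exchanger): Q = ṁ_c·Cp_c·(T_c,out − T_c,in)
T_c,out = 14.0 + 985.54/(26.1 × 2.15) = 31.563 °C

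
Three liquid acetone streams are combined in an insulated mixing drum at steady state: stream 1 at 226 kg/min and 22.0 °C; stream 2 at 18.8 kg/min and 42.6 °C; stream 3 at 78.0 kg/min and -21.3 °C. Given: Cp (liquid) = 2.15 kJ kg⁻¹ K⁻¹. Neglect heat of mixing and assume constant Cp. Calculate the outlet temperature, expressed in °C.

T_out = 12.7 °C

Adiabatic, steady state ⇒ Σ ṁᵢCp,ᵢ(T_out − Tᵢ) = 0
Σ ṁᵢCp,ᵢTᵢ = 226×2.15×22.0 + 18.8×2.15×42.6 + 78.0×2.15×-21.3 = 8839.7
Σ ṁᵢCp,ᵢ = 226×2.15 + 18.8×2.15 + 78.0×2.15 = 694.02
T_out = 8839.7 / 694.02 = 12.737 °C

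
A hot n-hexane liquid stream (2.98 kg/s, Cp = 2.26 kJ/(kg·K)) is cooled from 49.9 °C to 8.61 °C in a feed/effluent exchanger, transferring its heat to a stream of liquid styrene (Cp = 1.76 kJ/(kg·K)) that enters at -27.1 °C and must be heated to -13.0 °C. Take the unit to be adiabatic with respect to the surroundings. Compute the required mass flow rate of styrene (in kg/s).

ṁ_c = 11.2 kg/s

Heat released by hot stream: Q = 2.98 × 2.26 × (49.9 − 8.61) = 278.08 kJ/s
Energy balance on cold side (adiabatic exchanger): Q = ṁ_c·Cp_c·(T_c,out − T_c,in)
ṁ_c = 278.08 / [1.76 × (-13.0 − -27.1)] = 11.206 kg/s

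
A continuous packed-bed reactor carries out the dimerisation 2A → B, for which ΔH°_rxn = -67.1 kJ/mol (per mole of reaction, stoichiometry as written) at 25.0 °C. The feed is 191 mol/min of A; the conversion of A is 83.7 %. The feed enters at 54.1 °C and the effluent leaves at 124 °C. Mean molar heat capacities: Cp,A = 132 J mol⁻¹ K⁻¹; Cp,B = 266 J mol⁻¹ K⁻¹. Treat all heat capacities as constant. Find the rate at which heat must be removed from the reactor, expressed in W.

Extent of reaction ξ = 0.837 × 191 / 2 = 79.933 mol/min
Reaction term: ξ·ΔH°_rxn = 79.933 × -67.1 = -5363.5 kJ/min
Sensible, feed 54.1→25 °C: -733.67 kJ/min
Outlet flows (mol/min): A 31.133, B 79.933
Sensible, products 25→124 °C: 2511.8 kJ/min
Q = ΔH = -3585.4 kJ/min = -59.757 kW
Heat removed = 59757 W

Q_out = 59800 W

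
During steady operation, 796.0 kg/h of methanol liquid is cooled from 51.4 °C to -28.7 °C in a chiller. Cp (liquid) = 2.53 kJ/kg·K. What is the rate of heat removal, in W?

Q_c = 44800 W

Q = ṁ·Cp·ΔT = 796.0 × 2.53 × (-28.7 − 51.4) = -161310 kJ/h
Converting: 161310 / 3600 s = 44.809 kW
Cooling duty = 44809 W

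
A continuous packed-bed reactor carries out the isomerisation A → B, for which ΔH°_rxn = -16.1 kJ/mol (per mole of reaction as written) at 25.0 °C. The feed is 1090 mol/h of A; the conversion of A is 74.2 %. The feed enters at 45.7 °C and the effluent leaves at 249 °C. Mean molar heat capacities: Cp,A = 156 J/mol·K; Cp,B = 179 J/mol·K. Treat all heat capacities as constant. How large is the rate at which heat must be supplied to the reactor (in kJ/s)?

Extent of reaction ξ = 0.742 × 1090 = 808.78 mol/h
Reaction term: ξ·ΔH°_rxn = 808.78 × -16.1 = -13021 kJ/h
Sensible, feed 45.7→25 °C: -3519.8 kJ/h
Outlet flows (mol/h): A 281.22, B 808.78
Sensible, products 25→249 °C: 42256 kJ/h
Q = ΔH = 25715 kJ/h = 7.1429 kW
Heat supplied = 7.1429 kJ/s

Q_in = 7.14 kJ/s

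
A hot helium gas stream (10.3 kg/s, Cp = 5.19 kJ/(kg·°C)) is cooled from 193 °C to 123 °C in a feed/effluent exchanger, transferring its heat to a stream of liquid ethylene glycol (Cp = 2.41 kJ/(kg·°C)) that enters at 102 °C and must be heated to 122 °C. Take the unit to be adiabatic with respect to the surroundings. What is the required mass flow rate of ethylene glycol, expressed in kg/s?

Heat released by hot stream: Q = 10.3 × 5.19 × (193 − 123) = 3742 kJ/s
Energy balance on cold side (adiabatic exchanger): Q = ṁ_c·Cp_c·(T_c,out − T_c,in)
ṁ_c = 3742 / [2.41 × (122 − 102)] = 77.635 kg/s

ṁ_c = 77.6 kg/s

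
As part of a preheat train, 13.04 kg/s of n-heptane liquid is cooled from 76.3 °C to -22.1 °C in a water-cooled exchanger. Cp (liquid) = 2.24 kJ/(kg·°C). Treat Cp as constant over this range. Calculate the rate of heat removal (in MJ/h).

Q_c = 10300 MJ/h

Q = ṁ·Cp·ΔT = 13.04 × 2.24 × (-22.1 − 76.3) = -2874.2 kJ/s
Cooling duty = 10347 MJ/h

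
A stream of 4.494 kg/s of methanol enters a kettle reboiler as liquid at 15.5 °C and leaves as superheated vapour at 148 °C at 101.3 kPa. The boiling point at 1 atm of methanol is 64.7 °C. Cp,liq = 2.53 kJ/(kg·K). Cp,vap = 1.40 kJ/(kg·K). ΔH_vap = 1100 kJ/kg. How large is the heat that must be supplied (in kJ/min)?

liquid 15.5→64.7 °C: 124.48 kJ/kg
vaporisation at 64.7 °C: 1100 kJ/kg
vapour 64.7→148 °C: 116.62 kJ/kg
Δh = 124.48 + 1100 + 116.62 = 1341.1 kJ/kg
Q = ṁ·Δh = 4.494 kg/s × 1341.1 kJ/kg = 6026.9 kJ/s
|Q| = 6026.9 kW = 361610 kJ/min

Q = 362000 kJ/min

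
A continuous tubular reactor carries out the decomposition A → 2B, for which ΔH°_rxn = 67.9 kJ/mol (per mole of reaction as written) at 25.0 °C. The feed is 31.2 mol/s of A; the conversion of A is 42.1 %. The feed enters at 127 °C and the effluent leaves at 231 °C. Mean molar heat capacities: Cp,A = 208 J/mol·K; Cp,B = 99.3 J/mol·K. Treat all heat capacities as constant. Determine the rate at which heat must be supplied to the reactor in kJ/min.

Q_in = 92500 kJ/min

Extent of reaction ξ = 0.421 × 31.2 = 13.135 mol/s
Reaction term: ξ·ΔH°_rxn = 13.135 × 67.9 = 891.88 kJ/s
Sensible, feed 127→25 °C: -661.94 kJ/s
Outlet flows (mol/s): A 18.065, B 26.27
Sensible, products 25→231 °C: 1311.4 kJ/s
Q = ΔH = 1541.4 kJ/s = 1541.4 kW
Heat supplied = 92482 kJ/min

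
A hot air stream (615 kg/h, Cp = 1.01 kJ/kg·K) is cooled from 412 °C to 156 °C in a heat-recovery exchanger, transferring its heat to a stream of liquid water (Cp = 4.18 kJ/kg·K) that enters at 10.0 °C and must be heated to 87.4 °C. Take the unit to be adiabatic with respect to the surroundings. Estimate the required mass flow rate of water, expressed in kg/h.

Heat released by hot stream: Q = 615 × 1.01 × (412 − 156) = 159010 kJ/h
Energy balance on cold side (adiabatic exchanger): Q = ṁ_c·Cp_c·(T_c,out − T_c,in)
ṁ_c = 159010 / [4.18 × (87.4 − 10.0)] = 491.5 kg/h

ṁ_c = 491 kg/h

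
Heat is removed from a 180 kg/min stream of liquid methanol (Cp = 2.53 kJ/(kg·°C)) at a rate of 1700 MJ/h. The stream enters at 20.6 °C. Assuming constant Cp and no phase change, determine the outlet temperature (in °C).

T_out = -41.6 °C

Q = 1700 MJ/h = 28333 kJ/min
ΔT = Q/(ṁ·Cp) = 28333/(180×2.53) = 62.216 K
T_out = 20.6 − 62.216 = -41.616 °C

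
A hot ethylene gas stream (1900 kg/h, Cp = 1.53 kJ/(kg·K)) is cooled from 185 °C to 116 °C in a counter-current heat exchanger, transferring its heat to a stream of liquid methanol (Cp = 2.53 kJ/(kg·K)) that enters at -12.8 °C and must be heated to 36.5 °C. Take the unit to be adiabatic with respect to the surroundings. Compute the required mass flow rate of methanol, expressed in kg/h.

ṁ_c = 1610 kg/h

Heat released by hot stream: Q = 1900 × 1.53 × (185 − 116) = 200580 kJ/h
Energy balance on cold side (adiabatic exchanger): Q = ṁ_c·Cp_c·(T_c,out − T_c,in)
ṁ_c = 200580 / [2.53 × (36.5 − -12.8)] = 1608.2 kg/h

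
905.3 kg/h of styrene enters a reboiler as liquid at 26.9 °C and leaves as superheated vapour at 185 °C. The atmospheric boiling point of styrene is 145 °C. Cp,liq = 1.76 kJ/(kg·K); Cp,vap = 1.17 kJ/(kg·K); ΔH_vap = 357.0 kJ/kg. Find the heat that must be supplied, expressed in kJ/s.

Q = 154 kJ/s

liquid 26.9→145 °C: 207.86 kJ/kg
vaporisation at 145 °C: 357 kJ/kg
vapour 145→185 °C: 46.8 kJ/kg
Δh = 207.86 + 357 + 46.8 = 611.66 kJ/kg
Q = ṁ·Δh = 905.3 kg/h × 611.66 kJ/kg = 553730 kJ/h
|Q| = 153.81 kW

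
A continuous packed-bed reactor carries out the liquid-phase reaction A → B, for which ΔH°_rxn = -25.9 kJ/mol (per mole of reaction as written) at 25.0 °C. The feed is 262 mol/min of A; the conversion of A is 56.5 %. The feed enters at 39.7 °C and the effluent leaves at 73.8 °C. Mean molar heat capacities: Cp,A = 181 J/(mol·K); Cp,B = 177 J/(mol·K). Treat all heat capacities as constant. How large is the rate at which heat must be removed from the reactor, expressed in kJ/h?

Q_out = 135000 kJ/h

Extent of reaction ξ = 0.565 × 262 = 148.03 mol/min
Reaction term: ξ·ΔH°_rxn = 148.03 × -25.9 = -3834 kJ/min
Sensible, feed 39.7→25 °C: -697.1 kJ/min
Outlet flows (mol/min): A 113.97, B 148.03
Sensible, products 25→73.8 °C: 2285.3 kJ/min
Q = ΔH = -2245.8 kJ/min = -37.43 kW
Heat removed = 134750 kJ/h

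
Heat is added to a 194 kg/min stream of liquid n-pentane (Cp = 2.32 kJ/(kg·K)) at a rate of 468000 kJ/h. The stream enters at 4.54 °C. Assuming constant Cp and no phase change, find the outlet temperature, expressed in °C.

Q = 468000 kJ/h = 7800 kJ/min
ΔT = Q/(ṁ·Cp) = 7800/(194×2.32) = 17.33 K
T_out = 4.54 + 17.33 = 21.87 °C

T_out = 21.9 °C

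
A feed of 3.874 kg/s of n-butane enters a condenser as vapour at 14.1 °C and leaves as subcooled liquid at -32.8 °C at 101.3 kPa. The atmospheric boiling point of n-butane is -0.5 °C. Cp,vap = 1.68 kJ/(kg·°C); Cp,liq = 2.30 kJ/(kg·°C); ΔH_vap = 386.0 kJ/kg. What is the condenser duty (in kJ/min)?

Q_c = 113000 kJ/min

vapour 14.1→-0.5 °C: -24.528 kJ/kg
condensation at -0.5 °C: -386 kJ/kg
liquid -0.5→-32.8 °C: -74.29 kJ/kg
Δh = -24.528 + -386 + -74.29 = -484.82 kJ/kg
Q = ṁ·Δh = 3.874 kg/s × -484.82 kJ/kg = -1878.2 kJ/s
|Q| = 1878.2 kW = 112690 kJ/min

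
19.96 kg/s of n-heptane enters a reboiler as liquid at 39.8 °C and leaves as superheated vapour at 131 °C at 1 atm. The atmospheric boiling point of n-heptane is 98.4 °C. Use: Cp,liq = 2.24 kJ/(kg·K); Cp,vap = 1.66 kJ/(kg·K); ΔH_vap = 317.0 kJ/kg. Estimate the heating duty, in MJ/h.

liquid 39.8→98.4 °C: 131.26 kJ/kg
vaporisation at 98.4 °C: 317 kJ/kg
vapour 98.4→131 °C: 54.116 kJ/kg
Δh = 131.26 + 317 + 54.116 = 502.38 kJ/kg
Q = ṁ·Δh = 19.96 kg/s × 502.38 kJ/kg = 10028 kJ/s
|Q| = 10028 kW = 36099 MJ/h

Q = 36100 MJ/h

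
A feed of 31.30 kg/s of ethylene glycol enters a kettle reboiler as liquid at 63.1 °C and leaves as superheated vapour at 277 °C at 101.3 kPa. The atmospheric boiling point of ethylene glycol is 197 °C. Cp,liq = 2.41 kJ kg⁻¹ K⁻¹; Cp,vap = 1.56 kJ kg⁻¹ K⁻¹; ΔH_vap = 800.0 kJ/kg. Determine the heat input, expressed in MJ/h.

Q = 141000 MJ/h

liquid 63.1→197 °C: 322.7 kJ/kg
vaporisation at 197 °C: 800 kJ/kg
vapour 197→277 °C: 124.8 kJ/kg
Δh = 322.7 + 800 + 124.8 = 1247.5 kJ/kg
Q = ṁ·Δh = 31.30 kg/s × 1247.5 kJ/kg = 39047 kJ/s
|Q| = 39047 kW = 140570 MJ/h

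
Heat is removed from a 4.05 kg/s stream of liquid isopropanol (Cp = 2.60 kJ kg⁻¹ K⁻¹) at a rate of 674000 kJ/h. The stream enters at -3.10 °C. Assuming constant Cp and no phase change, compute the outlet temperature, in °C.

T_out = -20.9 °C

Q = 674000 kJ/h = 187.22 kJ/s
ΔT = Q/(ṁ·Cp) = 187.22/(4.05×2.60) = 17.78 K
T_out = -3.10 − 17.78 = -20.88 °C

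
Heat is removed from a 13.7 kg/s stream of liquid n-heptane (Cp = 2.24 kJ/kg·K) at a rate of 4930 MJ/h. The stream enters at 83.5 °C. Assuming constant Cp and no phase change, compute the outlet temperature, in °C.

Q = 4930 MJ/h = 1369.4 kJ/s
ΔT = Q/(ṁ·Cp) = 1369.4/(13.7×2.24) = 44.625 K
T_out = 83.5 − 44.625 = 38.875 °C

T_out = 38.9 °C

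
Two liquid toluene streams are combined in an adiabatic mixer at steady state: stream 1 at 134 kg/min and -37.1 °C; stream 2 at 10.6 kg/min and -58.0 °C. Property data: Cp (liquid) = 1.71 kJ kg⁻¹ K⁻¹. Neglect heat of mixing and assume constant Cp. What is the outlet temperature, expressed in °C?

T_out = -38.6 °C

No heat crosses the boundary, so H_out = H_in.
Σ ṁᵢCp,ᵢTᵢ = 134×1.71×-37.1 + 10.6×1.71×-58.0 = -9552.4
Σ ṁᵢCp,ᵢ = 134×1.71 + 10.6×1.71 = 247.27
T_out = -9552.4 / 247.27 = -38.632 °C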